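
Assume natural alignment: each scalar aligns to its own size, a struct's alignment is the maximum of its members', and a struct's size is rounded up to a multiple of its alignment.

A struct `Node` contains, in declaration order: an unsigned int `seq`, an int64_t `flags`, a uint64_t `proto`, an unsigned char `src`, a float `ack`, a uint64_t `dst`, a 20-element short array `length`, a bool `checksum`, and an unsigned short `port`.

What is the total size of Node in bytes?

seq at 0 (size 4, align 4) → ends 4
pad 4 to align 8 for flags
flags at 8 (size 8, align 8) → ends 16
proto at 16 (size 8, align 8) → ends 24
src at 24 (size 1, align 1) → ends 25
pad 3 to align 4 for ack
ack at 28 (size 4, align 4) → ends 32
dst at 32 (size 8, align 8) → ends 40
length at 40 (size 40, align 2) → ends 80
checksum at 80 (size 1, align 1) → ends 81
pad 1 to align 2 for port
port at 82 (size 2, align 2) → ends 84
tail pad 4 to reach multiple of 8
total 88 bytes, alignment 8

88 bytes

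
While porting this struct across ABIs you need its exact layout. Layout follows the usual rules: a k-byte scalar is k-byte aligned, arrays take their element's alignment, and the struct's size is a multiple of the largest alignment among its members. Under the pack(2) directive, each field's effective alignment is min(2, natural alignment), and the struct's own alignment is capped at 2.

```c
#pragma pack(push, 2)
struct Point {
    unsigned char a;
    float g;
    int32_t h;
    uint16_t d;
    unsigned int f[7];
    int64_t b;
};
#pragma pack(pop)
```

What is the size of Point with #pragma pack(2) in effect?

@0: a [1B, align 1] → 1
+1 pad (align 2)
@2: g [4B, align 2] → 6
@6: h [4B, align 2] → 10
@10: d [2B, align 2] → 12
@12: f [28B, align 2] → 40
@40: b [8B, align 2] → 48
size 48, align 2

48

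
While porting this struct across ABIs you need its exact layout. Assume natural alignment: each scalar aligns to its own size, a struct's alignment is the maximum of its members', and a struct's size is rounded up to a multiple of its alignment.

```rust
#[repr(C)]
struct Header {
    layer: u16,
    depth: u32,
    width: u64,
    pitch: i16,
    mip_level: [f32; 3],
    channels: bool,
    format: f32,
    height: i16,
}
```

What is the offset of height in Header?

40

layer at 0 (size 2, align 2) → ends 2
pad 2 to align 4 for depth
depth at 4 (size 4, align 4) → ends 8
width at 8 (size 8, align 8) → ends 16
pitch at 16 (size 2, align 2) → ends 18
pad 2 to align 4 for mip_level
mip_level at 20 (size 12, align 4) → ends 32
channels at 32 (size 1, align 1) → ends 33
pad 3 to align 4 for format
format at 36 (size 4, align 4) → ends 40
height at 40 (size 2, align 2) → ends 42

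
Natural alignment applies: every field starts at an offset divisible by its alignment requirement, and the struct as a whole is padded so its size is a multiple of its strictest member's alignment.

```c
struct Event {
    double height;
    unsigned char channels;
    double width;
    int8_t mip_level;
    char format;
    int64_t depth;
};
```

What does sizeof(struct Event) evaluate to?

0..8  height  (8B, 8-aligned)
8..9  channels  (1B, 1-aligned)
9..16  -- padding (7B)
16..24  width  (8B, 8-aligned)
24..25  mip_level  (1B, 1-aligned)
25..26  format  (1B, 1-aligned)
26..32  -- padding (6B)
32..40  depth  (8B, 8-aligned)
sizeof = 40, alignof = 8

40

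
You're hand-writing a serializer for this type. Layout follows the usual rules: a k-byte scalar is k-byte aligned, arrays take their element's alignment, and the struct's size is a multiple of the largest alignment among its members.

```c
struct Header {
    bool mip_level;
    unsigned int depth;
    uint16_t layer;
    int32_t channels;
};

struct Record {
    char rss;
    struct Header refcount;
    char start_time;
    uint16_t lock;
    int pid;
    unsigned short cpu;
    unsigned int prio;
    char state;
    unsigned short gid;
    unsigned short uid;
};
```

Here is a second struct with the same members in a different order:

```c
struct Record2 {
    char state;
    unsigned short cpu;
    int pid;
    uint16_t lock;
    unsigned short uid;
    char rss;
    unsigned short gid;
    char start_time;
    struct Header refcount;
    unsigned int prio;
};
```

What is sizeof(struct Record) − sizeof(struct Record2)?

Header: 0..1  mip_level  (1B, 1-aligned); 1..4  -- padding (3B); 4..8  depth  (4B, 4-aligned); 8..10  layer  (2B, 2-aligned); 10..12  -- padding (2B); 12..16  channels  (4B, 4-aligned); sizeof = 16, alignof = 4
0..1  rss  (1B, 1-aligned)
1..4  -- padding (3B)
4..20  refcount  (16B, 4-aligned)
20..21  start_time  (1B, 1-aligned)
21..22  -- padding (1B)
22..24  lock  (2B, 2-aligned)
24..28  pid  (4B, 4-aligned)
28..30  cpu  (2B, 2-aligned)
30..32  -- padding (2B)
32..36  prio  (4B, 4-aligned)
36..37  state  (1B, 1-aligned)
37..38  -- padding (1B)
38..40  gid  (2B, 2-aligned)
40..42  uid  (2B, 2-aligned)
42..44  -- tail padding (2B)
sizeof = 44, alignof = 4
— Record2 —
0..1  state  (1B, 1-aligned)
1..2  -- padding (1B)
2..4  cpu  (2B, 2-aligned)
4..8  pid  (4B, 4-aligned)
8..10  lock  (2B, 2-aligned)
10..12  uid  (2B, 2-aligned)
12..13  rss  (1B, 1-aligned)
13..14  -- padding (1B)
14..16  gid  (2B, 2-aligned)
16..17  start_time  (1B, 1-aligned)
17..20  -- padding (3B)
20..36  refcount  (16B, 4-aligned)
36..40  prio  (4B, 4-aligned)
sizeof = 40, alignof = 4
44 − 40 = 4

4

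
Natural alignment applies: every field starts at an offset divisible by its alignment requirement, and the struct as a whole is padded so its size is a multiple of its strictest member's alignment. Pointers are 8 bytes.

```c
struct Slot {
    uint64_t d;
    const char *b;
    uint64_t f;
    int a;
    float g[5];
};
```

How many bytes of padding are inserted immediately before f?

@0: d [8B, align 8] → 8
@8: b [8B, align 8] → 16
@16: f [8B, align 8] → 24

0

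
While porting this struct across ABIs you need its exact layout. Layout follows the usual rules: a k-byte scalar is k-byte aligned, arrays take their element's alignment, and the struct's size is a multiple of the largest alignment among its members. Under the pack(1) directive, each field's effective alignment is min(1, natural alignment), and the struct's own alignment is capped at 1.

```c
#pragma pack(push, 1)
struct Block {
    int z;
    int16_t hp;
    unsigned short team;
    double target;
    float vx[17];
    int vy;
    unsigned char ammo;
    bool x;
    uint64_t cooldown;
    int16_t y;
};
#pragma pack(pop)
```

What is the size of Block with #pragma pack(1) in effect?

z at 0 (size 4, align 1) → ends 4
hp at 4 (size 2, align 1) → ends 6
team at 6 (size 2, align 1) → ends 8
target at 8 (size 8, align 1) → ends 16
vx at 16 (size 68, align 1) → ends 84
vy at 84 (size 4, align 1) → ends 88
ammo at 88 (size 1, align 1) → ends 89
x at 89 (size 1, align 1) → ends 90
cooldown at 90 (size 8, align 1) → ends 98
y at 98 (size 2, align 1) → ends 100
total 100 bytes, alignment 1

100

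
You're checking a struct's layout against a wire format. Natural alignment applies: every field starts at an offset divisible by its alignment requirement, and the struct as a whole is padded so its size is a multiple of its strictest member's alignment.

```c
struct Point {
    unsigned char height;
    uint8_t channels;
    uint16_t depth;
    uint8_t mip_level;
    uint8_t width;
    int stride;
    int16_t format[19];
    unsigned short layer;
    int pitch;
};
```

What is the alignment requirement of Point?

4

member alignments: height=1, channels=1, depth=2, mip_level=1, width=1, stride=4, format=2, layer=2, pitch=4
max = 4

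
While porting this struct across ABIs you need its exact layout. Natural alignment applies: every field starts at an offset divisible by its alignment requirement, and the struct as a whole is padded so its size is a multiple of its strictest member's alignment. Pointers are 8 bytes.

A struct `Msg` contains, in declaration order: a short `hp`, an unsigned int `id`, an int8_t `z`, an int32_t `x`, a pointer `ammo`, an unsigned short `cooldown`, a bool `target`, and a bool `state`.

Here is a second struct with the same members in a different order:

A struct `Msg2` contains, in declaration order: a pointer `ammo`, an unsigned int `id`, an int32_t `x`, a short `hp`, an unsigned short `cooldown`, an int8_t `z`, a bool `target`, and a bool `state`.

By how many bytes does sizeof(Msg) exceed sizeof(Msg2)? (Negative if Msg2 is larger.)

hp at 0 (size 2, align 2) → ends 2
pad 2 to align 4 for id
id at 4 (size 4, align 4) → ends 8
z at 8 (size 1, align 1) → ends 9
pad 3 to align 4 for x
x at 12 (size 4, align 4) → ends 16
ammo at 16 (size 8, align 8) → ends 24
cooldown at 24 (size 2, align 2) → ends 26
target at 26 (size 1, align 1) → ends 27
state at 27 (size 1, align 1) → ends 28
tail pad 4 to reach multiple of 8
total 32 bytes, alignment 8
— Msg2 —
ammo at 0 (size 8, align 8) → ends 8
id at 8 (size 4, align 4) → ends 12
x at 12 (size 4, align 4) → ends 16
hp at 16 (size 2, align 2) → ends 18
cooldown at 18 (size 2, align 2) → ends 20
z at 20 (size 1, align 1) → ends 21
target at 21 (size 1, align 1) → ends 22
state at 22 (size 1, align 1) → ends 23
tail pad 1 to reach multiple of 8
total 24 bytes, alignment 8
32 − 24 = 8

8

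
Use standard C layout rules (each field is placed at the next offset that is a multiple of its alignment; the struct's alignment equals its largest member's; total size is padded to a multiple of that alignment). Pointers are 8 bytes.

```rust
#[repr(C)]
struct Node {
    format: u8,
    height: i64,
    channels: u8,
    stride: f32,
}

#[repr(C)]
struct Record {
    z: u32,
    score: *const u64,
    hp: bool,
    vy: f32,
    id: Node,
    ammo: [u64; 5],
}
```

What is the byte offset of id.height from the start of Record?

32

Node: format at 0 (size 1, align 1) → ends 1; pad 7 to align 8 for height; height at 8 (size 8, align 8) → ends 16; channels at 16 (size 1, align 1) → ends 17; pad 3 to align 4 for stride; stride at 20 (size 4, align 4) → ends 24; total 24 bytes, alignment 8
z at 0 (size 4, align 4) → ends 4
pad 4 to align 8 for score
score at 8 (size 8, align 8) → ends 16
hp at 16 (size 1, align 1) → ends 17
pad 3 to align 4 for vy
vy at 20 (size 4, align 4) → ends 24
id at 24 (size 24, align 8) → ends 48
within Node: height at 8
24 + 8 = 32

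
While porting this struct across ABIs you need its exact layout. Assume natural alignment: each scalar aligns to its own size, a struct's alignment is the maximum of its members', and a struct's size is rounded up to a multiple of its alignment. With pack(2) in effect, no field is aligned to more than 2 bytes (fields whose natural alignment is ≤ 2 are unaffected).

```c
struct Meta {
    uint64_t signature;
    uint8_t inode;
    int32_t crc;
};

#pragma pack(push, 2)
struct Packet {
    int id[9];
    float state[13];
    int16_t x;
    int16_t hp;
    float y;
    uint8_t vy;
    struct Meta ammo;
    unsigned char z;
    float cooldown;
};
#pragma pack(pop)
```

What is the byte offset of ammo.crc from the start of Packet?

110

Meta: signature at 0 (size 8, align 8) → ends 8; inode at 8 (size 1, align 1) → ends 9; pad 3 to align 4 for crc; crc at 12 (size 4, align 4) → ends 16; total 16 bytes, alignment 8
id at 0 (size 36, align 2) → ends 36
state at 36 (size 52, align 2) → ends 88
x at 88 (size 2, align 2) → ends 90
hp at 90 (size 2, align 2) → ends 92
y at 92 (size 4, align 2) → ends 96
vy at 96 (size 1, align 1) → ends 97
pad 1 to align 2 for ammo
ammo at 98 (size 16, align 2) → ends 114
within Meta: crc at 12
98 + 12 = 110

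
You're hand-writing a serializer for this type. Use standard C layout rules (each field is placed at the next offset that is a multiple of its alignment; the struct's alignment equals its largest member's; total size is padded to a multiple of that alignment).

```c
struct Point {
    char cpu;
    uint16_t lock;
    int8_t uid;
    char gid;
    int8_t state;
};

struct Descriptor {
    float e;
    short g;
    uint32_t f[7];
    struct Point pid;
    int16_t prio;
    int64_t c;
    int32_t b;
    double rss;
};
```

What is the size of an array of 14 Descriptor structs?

1008

Point: @0: cpu [1B, align 1] → 1; +1 pad (align 2); @2: lock [2B, align 2] → 4; @4: uid [1B, align 1] → 5; @5: gid [1B, align 1] → 6; @6: state [1B, align 1] → 7; +1 tail pad (align 2); size 8, align 2
@0: e [4B, align 4] → 4
@4: g [2B, align 2] → 6
+2 pad (align 4)
@8: f [28B, align 4] → 36
@36: pid [8B, align 2] → 44
@44: prio [2B, align 2] → 46
+2 pad (align 8)
@48: c [8B, align 8] → 56
@56: b [4B, align 4] → 60
+4 pad (align 8)
@64: rss [8B, align 8] → 72
size 72, align 8
array of 14: 14 × 72 = 1008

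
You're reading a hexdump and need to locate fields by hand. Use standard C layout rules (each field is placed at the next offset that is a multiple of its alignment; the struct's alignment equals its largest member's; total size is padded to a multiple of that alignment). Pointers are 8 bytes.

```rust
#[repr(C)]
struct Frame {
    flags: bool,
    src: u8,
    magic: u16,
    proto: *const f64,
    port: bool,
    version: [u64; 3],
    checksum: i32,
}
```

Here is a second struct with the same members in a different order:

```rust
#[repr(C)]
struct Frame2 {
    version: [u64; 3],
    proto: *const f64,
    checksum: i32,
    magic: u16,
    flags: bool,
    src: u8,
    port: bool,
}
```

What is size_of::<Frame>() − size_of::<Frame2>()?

0..1  flags  (1B, 1-aligned)
1..2  src  (1B, 1-aligned)
2..4  magic  (2B, 2-aligned)
4..8  -- padding (4B)
8..16  proto  (8B, 8-aligned)
16..17  port  (1B, 1-aligned)
17..24  -- padding (7B)
24..48  version  (24B, 8-aligned)
48..52  checksum  (4B, 4-aligned)
52..56  -- tail padding (4B)
sizeof = 56, alignof = 8
— Frame2 —
0..24  version  (24B, 8-aligned)
24..32  proto  (8B, 8-aligned)
32..36  checksum  (4B, 4-aligned)
36..38  magic  (2B, 2-aligned)
38..39  flags  (1B, 1-aligned)
39..40  src  (1B, 1-aligned)
40..41  port  (1B, 1-aligned)
41..48  -- tail padding (7B)
sizeof = 48, alignof = 8
56 − 48 = 8

8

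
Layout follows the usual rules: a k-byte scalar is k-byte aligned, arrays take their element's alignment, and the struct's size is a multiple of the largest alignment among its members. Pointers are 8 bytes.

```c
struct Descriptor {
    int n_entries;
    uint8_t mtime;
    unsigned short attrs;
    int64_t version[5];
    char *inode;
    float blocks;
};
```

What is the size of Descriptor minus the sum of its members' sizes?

5

0..4  n_entries  (4B, 4-aligned)
4..5  mtime  (1B, 1-aligned)
5..6  -- padding (1B)
6..8  attrs  (2B, 2-aligned)
8..48  version  (40B, 8-aligned)
48..56  inode  (8B, 8-aligned)
56..60  blocks  (4B, 4-aligned)
60..64  -- tail padding (4B)
sizeof = 64, alignof = 8
data bytes 59, size 64 → padding 5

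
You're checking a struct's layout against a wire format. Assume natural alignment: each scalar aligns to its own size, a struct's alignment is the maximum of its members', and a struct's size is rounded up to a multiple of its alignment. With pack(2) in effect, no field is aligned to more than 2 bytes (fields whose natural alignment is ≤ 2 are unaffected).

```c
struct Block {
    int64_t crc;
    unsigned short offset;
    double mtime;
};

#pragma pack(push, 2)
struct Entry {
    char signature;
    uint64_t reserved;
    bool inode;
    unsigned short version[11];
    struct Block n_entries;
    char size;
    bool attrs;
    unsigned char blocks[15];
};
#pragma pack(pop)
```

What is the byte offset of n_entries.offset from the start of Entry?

42

Block: @0: crc [8B, align 8] → 8; @8: offset [2B, align 2] → 10; +6 pad (align 8); @16: mtime [8B, align 8] → 24; size 24, align 8
@0: signature [1B, align 1] → 1
+1 pad (align 2)
@2: reserved [8B, align 2] → 10
@10: inode [1B, align 1] → 11
+1 pad (align 2)
@12: version [22B, align 2] → 34
@34: n_entries [24B, align 2] → 58
within Block: offset at 8
34 + 8 = 42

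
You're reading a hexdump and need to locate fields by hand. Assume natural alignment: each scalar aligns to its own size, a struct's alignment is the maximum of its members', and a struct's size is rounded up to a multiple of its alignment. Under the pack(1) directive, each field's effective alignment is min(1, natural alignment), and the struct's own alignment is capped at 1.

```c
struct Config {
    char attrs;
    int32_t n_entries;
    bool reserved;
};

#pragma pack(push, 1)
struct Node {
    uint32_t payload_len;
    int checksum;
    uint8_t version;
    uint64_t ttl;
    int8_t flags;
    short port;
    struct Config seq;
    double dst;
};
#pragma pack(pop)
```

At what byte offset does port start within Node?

Config: 0..1  attrs  (1B, 1-aligned); 1..4  -- padding (3B); 4..8  n_entries  (4B, 4-aligned); 8..9  reserved  (1B, 1-aligned); 9..12  -- tail padding (3B); sizeof = 12, alignof = 4
0..4  payload_len  (4B, 1-aligned)
4..8  checksum  (4B, 1-aligned)
8..9  version  (1B, 1-aligned)
9..17  ttl  (8B, 1-aligned)
17..18  flags  (1B, 1-aligned)
18..20  port  (2B, 1-aligned)

18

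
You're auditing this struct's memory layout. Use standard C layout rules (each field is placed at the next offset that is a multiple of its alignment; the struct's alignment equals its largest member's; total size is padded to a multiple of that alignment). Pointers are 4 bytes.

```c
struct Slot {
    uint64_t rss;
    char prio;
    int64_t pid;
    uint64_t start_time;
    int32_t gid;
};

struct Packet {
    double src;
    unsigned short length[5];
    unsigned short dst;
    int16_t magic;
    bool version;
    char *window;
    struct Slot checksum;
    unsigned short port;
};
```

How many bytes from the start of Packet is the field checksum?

Slot: @0: rss [8B, align 8] → 8; @8: prio [1B, align 1] → 9; +7 pad (align 8); @16: pid [8B, align 8] → 24; @24: start_time [8B, align 8] → 32; @32: gid [4B, align 4] → 36; +4 tail pad (align 8); size 40, align 8
@0: src [8B, align 8] → 8
@8: length [10B, align 2] → 18
@18: dst [2B, align 2] → 20
@20: magic [2B, align 2] → 22
@22: version [1B, align 1] → 23
+1 pad (align 4)
@24: window [4B, align 4] → 28
+4 pad (align 8)
@32: checksum [40B, align 8] → 72

32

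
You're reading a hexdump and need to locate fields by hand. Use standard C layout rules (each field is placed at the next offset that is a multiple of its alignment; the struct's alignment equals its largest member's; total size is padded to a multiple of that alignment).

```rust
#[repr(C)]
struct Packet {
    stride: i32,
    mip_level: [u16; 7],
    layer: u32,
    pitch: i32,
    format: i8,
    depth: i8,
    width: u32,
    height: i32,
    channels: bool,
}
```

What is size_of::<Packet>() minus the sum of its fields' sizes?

stride at 0 (size 4, align 4) → ends 4
mip_level at 4 (size 14, align 2) → ends 18
pad 2 to align 4 for layer
layer at 20 (size 4, align 4) → ends 24
pitch at 24 (size 4, align 4) → ends 28
format at 28 (size 1, align 1) → ends 29
depth at 29 (size 1, align 1) → ends 30
pad 2 to align 4 for width
width at 32 (size 4, align 4) → ends 36
height at 36 (size 4, align 4) → ends 40
channels at 40 (size 1, align 1) → ends 41
tail pad 3 to reach multiple of 4
total 44 bytes, alignment 4
data bytes 37, size 44 → padding 7

7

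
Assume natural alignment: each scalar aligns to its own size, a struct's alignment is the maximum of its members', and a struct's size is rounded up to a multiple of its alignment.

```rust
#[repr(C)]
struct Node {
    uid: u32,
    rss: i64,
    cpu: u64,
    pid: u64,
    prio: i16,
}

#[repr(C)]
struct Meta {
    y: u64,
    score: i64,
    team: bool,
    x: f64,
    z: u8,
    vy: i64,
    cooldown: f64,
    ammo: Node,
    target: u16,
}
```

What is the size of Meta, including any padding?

104 bytes

Node: 0..4  uid  (4B, 4-aligned); 4..8  -- padding (4B); 8..16  rss  (8B, 8-aligned); 16..24  cpu  (8B, 8-aligned); 24..32  pid  (8B, 8-aligned); 32..34  prio  (2B, 2-aligned); 34..40  -- tail padding (6B); sizeof = 40, alignof = 8
0..8  y  (8B, 8-aligned)
8..16  score  (8B, 8-aligned)
16..17  team  (1B, 1-aligned)
17..24  -- padding (7B)
24..32  x  (8B, 8-aligned)
32..33  z  (1B, 1-aligned)
33..40  -- padding (7B)
40..48  vy  (8B, 8-aligned)
48..56  cooldown  (8B, 8-aligned)
56..96  ammo  (40B, 8-aligned)
96..98  target  (2B, 2-aligned)
98..104  -- tail padding (6B)
sizeof = 104, alignof = 8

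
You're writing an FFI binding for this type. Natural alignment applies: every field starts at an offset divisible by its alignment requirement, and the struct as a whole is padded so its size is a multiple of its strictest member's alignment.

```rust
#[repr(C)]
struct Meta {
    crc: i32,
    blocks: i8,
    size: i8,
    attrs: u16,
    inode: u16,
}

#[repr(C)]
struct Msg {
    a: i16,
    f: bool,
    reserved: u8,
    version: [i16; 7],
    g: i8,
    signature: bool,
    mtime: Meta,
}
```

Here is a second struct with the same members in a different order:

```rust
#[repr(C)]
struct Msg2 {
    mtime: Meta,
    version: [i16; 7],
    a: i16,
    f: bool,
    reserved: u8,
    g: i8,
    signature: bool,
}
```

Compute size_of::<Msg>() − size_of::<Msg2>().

0

Meta: @0: crc [4B, align 4] → 4; @4: blocks [1B, align 1] → 5; @5: size [1B, align 1] → 6; @6: attrs [2B, align 2] → 8; @8: inode [2B, align 2] → 10; +2 tail pad (align 4); size 12, align 4
@0: a [2B, align 2] → 2
@2: f [1B, align 1] → 3
@3: reserved [1B, align 1] → 4
@4: version [14B, align 2] → 18
@18: g [1B, align 1] → 19
@19: signature [1B, align 1] → 20
@20: mtime [12B, align 4] → 32
size 32, align 4
— Msg2 —
@0: mtime [12B, align 4] → 12
@12: version [14B, align 2] → 26
@26: a [2B, align 2] → 28
@28: f [1B, align 1] → 29
@29: reserved [1B, align 1] → 30
@30: g [1B, align 1] → 31
@31: signature [1B, align 1] → 32
size 32, align 4
32 − 32 = 0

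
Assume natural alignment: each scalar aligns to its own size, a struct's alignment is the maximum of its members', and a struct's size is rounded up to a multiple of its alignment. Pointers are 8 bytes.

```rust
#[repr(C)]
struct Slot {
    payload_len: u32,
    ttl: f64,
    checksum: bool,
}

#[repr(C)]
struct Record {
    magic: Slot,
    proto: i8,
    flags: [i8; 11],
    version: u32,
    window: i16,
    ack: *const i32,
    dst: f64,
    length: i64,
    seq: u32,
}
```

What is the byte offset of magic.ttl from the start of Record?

8

Slot: @0: payload_len [4B, align 4] → 4; +4 pad (align 8); @8: ttl [8B, align 8] → 16; @16: checksum [1B, align 1] → 17; +7 tail pad (align 8); size 24, align 8
@0: magic [24B, align 8] → 24
within Slot: ttl at 8
0 + 8 = 8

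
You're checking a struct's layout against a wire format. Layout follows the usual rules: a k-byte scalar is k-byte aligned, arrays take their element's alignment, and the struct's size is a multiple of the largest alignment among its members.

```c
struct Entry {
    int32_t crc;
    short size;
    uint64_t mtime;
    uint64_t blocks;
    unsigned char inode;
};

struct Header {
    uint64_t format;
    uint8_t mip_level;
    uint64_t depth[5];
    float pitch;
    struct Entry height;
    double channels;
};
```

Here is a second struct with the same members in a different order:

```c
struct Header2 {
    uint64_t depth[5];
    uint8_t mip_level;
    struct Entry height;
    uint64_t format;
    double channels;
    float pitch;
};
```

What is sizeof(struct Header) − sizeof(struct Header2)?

Entry: crc at 0 (size 4, align 4) → ends 4; size at 4 (size 2, align 2) → ends 6; pad 2 to align 8 for mtime; mtime at 8 (size 8, align 8) → ends 16; blocks at 16 (size 8, align 8) → ends 24; inode at 24 (size 1, align 1) → ends 25; tail pad 7 to reach multiple of 8; total 32 bytes, alignment 8
format at 0 (size 8, align 8) → ends 8
mip_level at 8 (size 1, align 1) → ends 9
pad 7 to align 8 for depth
depth at 16 (size 40, align 8) → ends 56
pitch at 56 (size 4, align 4) → ends 60
pad 4 to align 8 for height
height at 64 (size 32, align 8) → ends 96
channels at 96 (size 8, align 8) → ends 104
total 104 bytes, alignment 8
— Header2 —
depth at 0 (size 40, align 8) → ends 40
mip_level at 40 (size 1, align 1) → ends 41
pad 7 to align 8 for height
height at 48 (size 32, align 8) → ends 80
format at 80 (size 8, align 8) → ends 88
channels at 88 (size 8, align 8) → ends 96
pitch at 96 (size 4, align 4) → ends 100
tail pad 4 to reach multiple of 8
total 104 bytes, alignment 8
104 − 104 = 0

0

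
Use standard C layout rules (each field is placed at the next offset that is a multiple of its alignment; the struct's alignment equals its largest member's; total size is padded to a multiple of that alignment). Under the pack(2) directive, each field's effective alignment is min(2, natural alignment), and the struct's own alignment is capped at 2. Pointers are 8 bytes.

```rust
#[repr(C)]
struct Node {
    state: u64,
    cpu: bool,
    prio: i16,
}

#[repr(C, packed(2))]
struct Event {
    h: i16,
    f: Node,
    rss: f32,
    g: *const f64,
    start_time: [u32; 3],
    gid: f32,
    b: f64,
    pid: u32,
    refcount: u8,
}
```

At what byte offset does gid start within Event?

42

Node: @0: state [8B, align 8] → 8; @8: cpu [1B, align 1] → 9; +1 pad (align 2); @10: prio [2B, align 2] → 12; +4 tail pad (align 8); size 16, align 8
@0: h [2B, align 2] → 2
@2: f [16B, align 2] → 18
@18: rss [4B, align 2] → 22
@22: g [8B, align 2] → 30
@30: start_time [12B, align 2] → 42
@42: gid [4B, align 2] → 46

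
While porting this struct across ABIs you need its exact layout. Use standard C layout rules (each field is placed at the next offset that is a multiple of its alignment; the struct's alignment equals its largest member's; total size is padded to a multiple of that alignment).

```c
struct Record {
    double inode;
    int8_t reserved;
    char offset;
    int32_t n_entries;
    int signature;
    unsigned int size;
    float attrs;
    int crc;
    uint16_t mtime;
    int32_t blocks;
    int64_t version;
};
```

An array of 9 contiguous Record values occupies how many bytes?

inode at 0 (size 8, align 8) → ends 8
reserved at 8 (size 1, align 1) → ends 9
offset at 9 (size 1, align 1) → ends 10
pad 2 to align 4 for n_entries
n_entries at 12 (size 4, align 4) → ends 16
signature at 16 (size 4, align 4) → ends 20
size at 20 (size 4, align 4) → ends 24
attrs at 24 (size 4, align 4) → ends 28
crc at 28 (size 4, align 4) → ends 32
mtime at 32 (size 2, align 2) → ends 34
pad 2 to align 4 for blocks
blocks at 36 (size 4, align 4) → ends 40
version at 40 (size 8, align 8) → ends 48
total 48 bytes, alignment 8
array of 9: 9 × 48 = 432

432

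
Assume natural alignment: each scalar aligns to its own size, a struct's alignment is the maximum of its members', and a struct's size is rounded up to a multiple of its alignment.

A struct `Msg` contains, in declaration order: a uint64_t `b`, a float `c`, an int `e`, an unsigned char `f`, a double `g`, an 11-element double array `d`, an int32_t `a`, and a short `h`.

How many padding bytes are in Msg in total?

0..8  b  (8B, 8-aligned)
8..12  c  (4B, 4-aligned)
12..16  e  (4B, 4-aligned)
16..17  f  (1B, 1-aligned)
17..24  -- padding (7B)
24..32  g  (8B, 8-aligned)
32..120  d  (88B, 8-aligned)
120..124  a  (4B, 4-aligned)
124..126  h  (2B, 2-aligned)
126..128  -- tail padding (2B)
sizeof = 128, alignof = 8
data bytes 119, size 128 → padding 9

9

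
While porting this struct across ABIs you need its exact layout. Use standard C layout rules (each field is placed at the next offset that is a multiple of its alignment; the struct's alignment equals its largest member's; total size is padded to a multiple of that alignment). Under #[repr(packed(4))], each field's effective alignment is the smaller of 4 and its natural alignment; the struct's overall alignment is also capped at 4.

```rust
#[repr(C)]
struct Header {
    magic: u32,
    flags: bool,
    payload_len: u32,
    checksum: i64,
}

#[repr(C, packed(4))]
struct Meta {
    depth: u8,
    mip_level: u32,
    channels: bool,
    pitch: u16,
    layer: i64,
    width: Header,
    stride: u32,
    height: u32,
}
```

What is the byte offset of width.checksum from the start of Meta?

Header: magic at 0 (size 4, align 4) → ends 4; flags at 4 (size 1, align 1) → ends 5; pad 3 to align 4 for payload_len; payload_len at 8 (size 4, align 4) → ends 12; pad 4 to align 8 for checksum; checksum at 16 (size 8, align 8) → ends 24; total 24 bytes, alignment 8
depth at 0 (size 1, align 1) → ends 1
pad 3 to align 4 for mip_level
mip_level at 4 (size 4, align 4) → ends 8
channels at 8 (size 1, align 1) → ends 9
pad 1 to align 2 for pitch
pitch at 10 (size 2, align 2) → ends 12
layer at 12 (size 8, align 4) → ends 20
width at 20 (size 24, align 4) → ends 44
within Header: checksum at 16
20 + 16 = 36

36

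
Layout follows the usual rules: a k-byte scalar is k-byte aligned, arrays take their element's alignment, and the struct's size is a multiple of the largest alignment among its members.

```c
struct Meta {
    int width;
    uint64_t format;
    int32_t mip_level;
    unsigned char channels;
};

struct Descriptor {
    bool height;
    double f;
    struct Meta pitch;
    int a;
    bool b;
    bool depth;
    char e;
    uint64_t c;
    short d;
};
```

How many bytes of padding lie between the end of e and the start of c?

1

Meta: 0..4  width  (4B, 4-aligned); 4..8  -- padding (4B); 8..16  format  (8B, 8-aligned); 16..20  mip_level  (4B, 4-aligned); 20..21  channels  (1B, 1-aligned); 21..24  -- tail padding (3B); sizeof = 24, alignof = 8
0..1  height  (1B, 1-aligned)
1..8  -- padding (7B)
8..16  f  (8B, 8-aligned)
16..40  pitch  (24B, 8-aligned)
40..44  a  (4B, 4-aligned)
44..45  b  (1B, 1-aligned)
45..46  depth  (1B, 1-aligned)
46..47  e  (1B, 1-aligned)
47..48  -- padding (1B)
48..56  c  (8B, 8-aligned)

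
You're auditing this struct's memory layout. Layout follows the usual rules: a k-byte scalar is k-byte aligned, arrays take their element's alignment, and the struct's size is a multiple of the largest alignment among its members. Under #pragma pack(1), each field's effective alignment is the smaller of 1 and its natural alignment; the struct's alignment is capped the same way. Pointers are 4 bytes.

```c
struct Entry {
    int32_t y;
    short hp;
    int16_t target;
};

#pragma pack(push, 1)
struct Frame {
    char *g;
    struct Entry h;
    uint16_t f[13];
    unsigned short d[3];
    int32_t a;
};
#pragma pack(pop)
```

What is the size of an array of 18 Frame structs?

Entry: y at 0 (size 4, align 4) → ends 4; hp at 4 (size 2, align 2) → ends 6; target at 6 (size 2, align 2) → ends 8; total 8 bytes, alignment 4
g at 0 (size 4, align 1) → ends 4
h at 4 (size 8, align 1) → ends 12
f at 12 (size 26, align 1) → ends 38
d at 38 (size 6, align 1) → ends 44
a at 44 (size 4, align 1) → ends 48
total 48 bytes, alignment 1
array of 18: 18 × 48 = 864

864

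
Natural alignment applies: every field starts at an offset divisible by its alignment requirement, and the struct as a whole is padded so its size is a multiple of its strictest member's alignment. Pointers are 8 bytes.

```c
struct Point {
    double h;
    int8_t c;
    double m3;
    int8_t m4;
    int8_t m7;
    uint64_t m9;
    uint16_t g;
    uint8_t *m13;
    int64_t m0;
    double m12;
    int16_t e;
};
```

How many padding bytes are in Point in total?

0..8  h  (8B, 8-aligned)
8..9  c  (1B, 1-aligned)
9..16  -- padding (7B)
16..24  m3  (8B, 8-aligned)
24..25  m4  (1B, 1-aligned)
25..26  m7  (1B, 1-aligned)
26..32  -- padding (6B)
32..40  m9  (8B, 8-aligned)
40..42  g  (2B, 2-aligned)
42..48  -- padding (6B)
48..56  m13  (8B, 8-aligned)
56..64  m0  (8B, 8-aligned)
64..72  m12  (8B, 8-aligned)
72..74  e  (2B, 2-aligned)
74..80  -- tail padding (6B)
sizeof = 80, alignof = 8
data bytes 55, size 80 → padding 25

25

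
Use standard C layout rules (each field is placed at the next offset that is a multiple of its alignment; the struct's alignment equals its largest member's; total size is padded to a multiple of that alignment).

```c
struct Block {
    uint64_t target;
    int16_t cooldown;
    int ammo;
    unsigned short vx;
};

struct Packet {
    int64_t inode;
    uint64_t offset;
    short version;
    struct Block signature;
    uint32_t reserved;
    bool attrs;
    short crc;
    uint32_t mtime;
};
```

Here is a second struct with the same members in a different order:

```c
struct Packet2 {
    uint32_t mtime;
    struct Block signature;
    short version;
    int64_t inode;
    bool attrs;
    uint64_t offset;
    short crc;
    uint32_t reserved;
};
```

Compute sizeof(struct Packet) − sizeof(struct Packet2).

Block: @0: target [8B, align 8] → 8; @8: cooldown [2B, align 2] → 10; +2 pad (align 4); @12: ammo [4B, align 4] → 16; @16: vx [2B, align 2] → 18; +6 tail pad (align 8); size 24, align 8
@0: inode [8B, align 8] → 8
@8: offset [8B, align 8] → 16
@16: version [2B, align 2] → 18
+6 pad (align 8)
@24: signature [24B, align 8] → 48
@48: reserved [4B, align 4] → 52
@52: attrs [1B, align 1] → 53
+1 pad (align 2)
@54: crc [2B, align 2] → 56
@56: mtime [4B, align 4] → 60
+4 tail pad (align 8)
size 64, align 8
— Packet2 —
@0: mtime [4B, align 4] → 4
+4 pad (align 8)
@8: signature [24B, align 8] → 32
@32: version [2B, align 2] → 34
+6 pad (align 8)
@40: inode [8B, align 8] → 48
@48: attrs [1B, align 1] → 49
+7 pad (align 8)
@56: offset [8B, align 8] → 64
@64: crc [2B, align 2] → 66
+2 pad (align 4)
@68: reserved [4B, align 4] → 72
size 72, align 8
64 − 72 = -8

-8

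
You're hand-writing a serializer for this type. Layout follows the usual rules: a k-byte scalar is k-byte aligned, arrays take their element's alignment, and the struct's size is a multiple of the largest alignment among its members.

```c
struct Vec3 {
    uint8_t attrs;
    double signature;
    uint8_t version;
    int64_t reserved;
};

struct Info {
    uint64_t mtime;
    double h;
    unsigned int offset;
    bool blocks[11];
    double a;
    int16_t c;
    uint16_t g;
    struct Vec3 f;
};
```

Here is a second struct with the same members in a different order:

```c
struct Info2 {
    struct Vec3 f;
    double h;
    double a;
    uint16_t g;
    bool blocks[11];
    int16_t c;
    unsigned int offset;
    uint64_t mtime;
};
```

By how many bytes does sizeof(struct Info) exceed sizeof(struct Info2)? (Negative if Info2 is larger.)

0

Vec3: @0: attrs [1B, align 1] → 1; +7 pad (align 8); @8: signature [8B, align 8] → 16; @16: version [1B, align 1] → 17; +7 pad (align 8); @24: reserved [8B, align 8] → 32; size 32, align 8
@0: mtime [8B, align 8] → 8
@8: h [8B, align 8] → 16
@16: offset [4B, align 4] → 20
@20: blocks [11B, align 1] → 31
+1 pad (align 8)
@32: a [8B, align 8] → 40
@40: c [2B, align 2] → 42
@42: g [2B, align 2] → 44
+4 pad (align 8)
@48: f [32B, align 8] → 80
size 80, align 8
— Info2 —
@0: f [32B, align 8] → 32
@32: h [8B, align 8] → 40
@40: a [8B, align 8] → 48
@48: g [2B, align 2] → 50
@50: blocks [11B, align 1] → 61
+1 pad (align 2)
@62: c [2B, align 2] → 64
@64: offset [4B, align 4] → 68
+4 pad (align 8)
@72: mtime [8B, align 8] → 80
size 80, align 8
80 − 80 = 0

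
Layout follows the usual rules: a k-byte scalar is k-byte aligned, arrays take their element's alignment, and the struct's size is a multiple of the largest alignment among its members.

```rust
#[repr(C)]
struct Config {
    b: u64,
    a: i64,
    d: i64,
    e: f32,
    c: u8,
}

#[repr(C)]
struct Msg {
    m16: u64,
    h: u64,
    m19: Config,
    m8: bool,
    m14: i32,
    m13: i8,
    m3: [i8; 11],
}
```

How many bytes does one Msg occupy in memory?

72 bytes

Config: 0..8  b  (8B, 8-aligned); 8..16  a  (8B, 8-aligned); 16..24  d  (8B, 8-aligned); 24..28  e  (4B, 4-aligned); 28..29  c  (1B, 1-aligned); 29..32  -- tail padding (3B); sizeof = 32, alignof = 8
0..8  m16  (8B, 8-aligned)
8..16  h  (8B, 8-aligned)
16..48  m19  (32B, 8-aligned)
48..49  m8  (1B, 1-aligned)
49..52  -- padding (3B)
52..56  m14  (4B, 4-aligned)
56..57  m13  (1B, 1-aligned)
57..68  m3  (11B, 1-aligned)
68..72  -- tail padding (4B)
sizeof = 72, alignof = 8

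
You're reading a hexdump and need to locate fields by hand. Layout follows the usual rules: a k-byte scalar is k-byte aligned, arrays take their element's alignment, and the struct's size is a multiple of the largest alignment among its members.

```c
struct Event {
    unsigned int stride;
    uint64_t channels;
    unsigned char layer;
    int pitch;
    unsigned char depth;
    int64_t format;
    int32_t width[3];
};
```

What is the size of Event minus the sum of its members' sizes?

stride at 0 (size 4, align 4) → ends 4
pad 4 to align 8 for channels
channels at 8 (size 8, align 8) → ends 16
layer at 16 (size 1, align 1) → ends 17
pad 3 to align 4 for pitch
pitch at 20 (size 4, align 4) → ends 24
depth at 24 (size 1, align 1) → ends 25
pad 7 to align 8 for format
format at 32 (size 8, align 8) → ends 40
width at 40 (size 12, align 4) → ends 52
tail pad 4 to reach multiple of 8
total 56 bytes, alignment 8
data bytes 38, size 56 → padding 18

18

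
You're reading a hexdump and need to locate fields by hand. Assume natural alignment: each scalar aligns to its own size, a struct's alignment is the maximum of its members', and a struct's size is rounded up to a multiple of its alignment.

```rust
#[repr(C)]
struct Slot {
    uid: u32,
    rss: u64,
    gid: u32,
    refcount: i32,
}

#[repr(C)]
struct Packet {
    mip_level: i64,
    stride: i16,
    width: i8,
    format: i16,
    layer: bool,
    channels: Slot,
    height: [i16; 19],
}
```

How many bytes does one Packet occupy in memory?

Slot: uid at 0 (size 4, align 4) → ends 4; pad 4 to align 8 for rss; rss at 8 (size 8, align 8) → ends 16; gid at 16 (size 4, align 4) → ends 20; refcount at 20 (size 4, align 4) → ends 24; total 24 bytes, alignment 8
mip_level at 0 (size 8, align 8) → ends 8
stride at 8 (size 2, align 2) → ends 10
width at 10 (size 1, align 1) → ends 11
pad 1 to align 2 for format
format at 12 (size 2, align 2) → ends 14
layer at 14 (size 1, align 1) → ends 15
pad 1 to align 8 for channels
channels at 16 (size 24, align 8) → ends 40
height at 40 (size 38, align 2) → ends 78
tail pad 2 to reach multiple of 8
total 80 bytes, alignment 8

80 bytes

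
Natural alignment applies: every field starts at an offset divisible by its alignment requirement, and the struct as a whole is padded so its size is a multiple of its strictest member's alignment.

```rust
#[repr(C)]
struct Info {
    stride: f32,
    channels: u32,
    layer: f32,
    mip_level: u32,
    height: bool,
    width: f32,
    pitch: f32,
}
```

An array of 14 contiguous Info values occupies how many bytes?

392

stride at 0 (size 4, align 4) → ends 4
channels at 4 (size 4, align 4) → ends 8
layer at 8 (size 4, align 4) → ends 12
mip_level at 12 (size 4, align 4) → ends 16
height at 16 (size 1, align 1) → ends 17
pad 3 to align 4 for width
width at 20 (size 4, align 4) → ends 24
pitch at 24 (size 4, align 4) → ends 28
total 28 bytes, alignment 4
array of 14: 14 × 28 = 392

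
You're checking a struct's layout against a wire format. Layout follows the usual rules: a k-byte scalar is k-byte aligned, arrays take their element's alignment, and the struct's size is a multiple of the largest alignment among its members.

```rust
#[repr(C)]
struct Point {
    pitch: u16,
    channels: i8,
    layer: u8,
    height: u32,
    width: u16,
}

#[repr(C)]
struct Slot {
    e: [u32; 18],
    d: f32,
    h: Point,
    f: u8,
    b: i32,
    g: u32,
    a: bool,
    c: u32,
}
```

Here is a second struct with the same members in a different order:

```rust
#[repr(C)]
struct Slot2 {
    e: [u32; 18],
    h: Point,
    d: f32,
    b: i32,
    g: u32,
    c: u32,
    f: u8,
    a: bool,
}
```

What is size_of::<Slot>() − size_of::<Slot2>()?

4

Point: pitch at 0 (size 2, align 2) → ends 2; channels at 2 (size 1, align 1) → ends 3; layer at 3 (size 1, align 1) → ends 4; height at 4 (size 4, align 4) → ends 8; width at 8 (size 2, align 2) → ends 10; tail pad 2 to reach multiple of 4; total 12 bytes, alignment 4
e at 0 (size 72, align 4) → ends 72
d at 72 (size 4, align 4) → ends 76
h at 76 (size 12, align 4) → ends 88
f at 88 (size 1, align 1) → ends 89
pad 3 to align 4 for b
b at 92 (size 4, align 4) → ends 96
g at 96 (size 4, align 4) → ends 100
a at 100 (size 1, align 1) → ends 101
pad 3 to align 4 for c
c at 104 (size 4, align 4) → ends 108
total 108 bytes, alignment 4
— Slot2 —
e at 0 (size 72, align 4) → ends 72
h at 72 (size 12, align 4) → ends 84
d at 84 (size 4, align 4) → ends 88
b at 88 (size 4, align 4) → ends 92
g at 92 (size 4, align 4) → ends 96
c at 96 (size 4, align 4) → ends 100
f at 100 (size 1, align 1) → ends 101
a at 101 (size 1, align 1) → ends 102
tail pad 2 to reach multiple of 4
total 104 bytes, alignment 4
108 − 104 = 4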